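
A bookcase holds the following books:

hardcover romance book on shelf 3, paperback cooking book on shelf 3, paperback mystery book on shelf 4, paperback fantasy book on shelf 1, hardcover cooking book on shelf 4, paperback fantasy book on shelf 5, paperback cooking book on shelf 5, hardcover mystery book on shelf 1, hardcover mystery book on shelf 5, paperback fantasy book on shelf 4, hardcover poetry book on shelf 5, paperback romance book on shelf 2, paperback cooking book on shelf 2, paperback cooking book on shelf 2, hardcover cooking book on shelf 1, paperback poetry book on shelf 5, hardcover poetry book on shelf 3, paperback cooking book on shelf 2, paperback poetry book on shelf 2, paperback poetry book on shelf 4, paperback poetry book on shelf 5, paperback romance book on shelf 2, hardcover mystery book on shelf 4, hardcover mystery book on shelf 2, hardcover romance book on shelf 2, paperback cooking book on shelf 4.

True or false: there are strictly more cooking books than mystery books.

True

There are 8 cooking books.
There are 5 mystery books.
The claim requires 8 > 5, which holds.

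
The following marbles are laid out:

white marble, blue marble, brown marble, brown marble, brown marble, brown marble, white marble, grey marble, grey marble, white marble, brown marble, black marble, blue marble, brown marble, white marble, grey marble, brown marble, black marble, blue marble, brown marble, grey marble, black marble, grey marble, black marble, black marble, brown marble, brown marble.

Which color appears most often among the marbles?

brown

Counts by color: brown 10, grey 5, black 5, white 4, blue 3.
The maximum is 10, held uniquely by brown.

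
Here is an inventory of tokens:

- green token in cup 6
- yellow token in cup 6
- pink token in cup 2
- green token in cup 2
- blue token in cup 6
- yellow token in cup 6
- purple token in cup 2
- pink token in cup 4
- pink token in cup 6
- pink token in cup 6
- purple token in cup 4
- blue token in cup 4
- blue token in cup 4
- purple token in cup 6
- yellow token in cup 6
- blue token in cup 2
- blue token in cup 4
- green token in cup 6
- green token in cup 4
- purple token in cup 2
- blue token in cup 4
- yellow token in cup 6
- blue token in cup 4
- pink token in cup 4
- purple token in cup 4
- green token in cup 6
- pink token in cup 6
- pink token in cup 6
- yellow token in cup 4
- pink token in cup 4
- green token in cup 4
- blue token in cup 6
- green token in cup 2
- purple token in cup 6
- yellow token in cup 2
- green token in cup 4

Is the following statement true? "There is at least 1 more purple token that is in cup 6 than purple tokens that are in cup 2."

purple tokens in cup 6: 2.
purple tokens in cup 2: 2.
The claim requires 2 − 2 = 0 ≥ 1, which does not hold.

False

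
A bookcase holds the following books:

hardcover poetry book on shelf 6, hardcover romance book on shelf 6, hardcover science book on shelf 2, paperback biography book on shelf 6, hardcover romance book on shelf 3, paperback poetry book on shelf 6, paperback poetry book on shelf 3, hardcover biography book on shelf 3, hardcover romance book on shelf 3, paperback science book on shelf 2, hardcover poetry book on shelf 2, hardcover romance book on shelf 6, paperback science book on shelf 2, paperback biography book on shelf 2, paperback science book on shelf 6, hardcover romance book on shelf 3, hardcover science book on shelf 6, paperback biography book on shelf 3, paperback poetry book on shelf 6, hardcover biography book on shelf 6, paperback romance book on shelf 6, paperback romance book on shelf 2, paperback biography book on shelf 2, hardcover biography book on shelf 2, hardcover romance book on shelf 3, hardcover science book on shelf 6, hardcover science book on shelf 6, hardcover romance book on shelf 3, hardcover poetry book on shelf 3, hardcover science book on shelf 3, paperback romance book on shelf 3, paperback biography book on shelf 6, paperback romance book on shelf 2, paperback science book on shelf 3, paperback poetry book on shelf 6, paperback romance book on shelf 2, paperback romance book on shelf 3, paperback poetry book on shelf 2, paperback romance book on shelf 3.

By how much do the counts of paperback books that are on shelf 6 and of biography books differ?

paperback books on shelf 6: 7. biography books: 8.
|7 − 8| = 8 − 7 = 1.

1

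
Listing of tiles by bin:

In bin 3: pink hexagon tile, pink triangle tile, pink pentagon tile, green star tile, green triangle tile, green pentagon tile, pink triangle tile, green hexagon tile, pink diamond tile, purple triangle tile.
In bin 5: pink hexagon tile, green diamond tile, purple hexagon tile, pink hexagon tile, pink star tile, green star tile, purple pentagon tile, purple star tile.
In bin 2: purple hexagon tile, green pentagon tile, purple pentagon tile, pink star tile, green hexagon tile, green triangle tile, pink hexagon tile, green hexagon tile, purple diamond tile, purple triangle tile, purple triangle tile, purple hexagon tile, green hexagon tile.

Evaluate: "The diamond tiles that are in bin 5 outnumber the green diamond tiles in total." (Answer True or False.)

|diamond tiles in bin 5| = 1.
|green diamond tiles| = 1.
The claim requires 1 > 1, which does not hold.

False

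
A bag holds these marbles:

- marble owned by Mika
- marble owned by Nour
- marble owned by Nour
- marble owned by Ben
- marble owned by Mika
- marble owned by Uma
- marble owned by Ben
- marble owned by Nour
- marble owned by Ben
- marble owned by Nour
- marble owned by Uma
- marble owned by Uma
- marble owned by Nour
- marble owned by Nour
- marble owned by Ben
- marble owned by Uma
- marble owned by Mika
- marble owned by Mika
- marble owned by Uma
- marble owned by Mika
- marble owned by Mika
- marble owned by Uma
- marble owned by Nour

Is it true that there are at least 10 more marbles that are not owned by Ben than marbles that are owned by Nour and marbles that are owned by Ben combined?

False

|marbles that are not owned by Ben| = 19.
marbles owned by Nour: 7; marbles owned by Ben: 4; combined: 7 + 4 = 11.
The claim requires 19 − 11 = 8 ≥ 10, which does not hold.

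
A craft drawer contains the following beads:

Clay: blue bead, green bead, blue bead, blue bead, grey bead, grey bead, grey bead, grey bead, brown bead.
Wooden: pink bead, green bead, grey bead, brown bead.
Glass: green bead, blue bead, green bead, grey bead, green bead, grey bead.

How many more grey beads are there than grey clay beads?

grey beads: 7.
grey clay beads: 4.
7 − 4 = 3.

3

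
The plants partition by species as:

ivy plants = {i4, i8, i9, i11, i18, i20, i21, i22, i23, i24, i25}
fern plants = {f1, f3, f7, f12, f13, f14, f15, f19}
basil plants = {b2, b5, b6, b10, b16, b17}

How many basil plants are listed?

6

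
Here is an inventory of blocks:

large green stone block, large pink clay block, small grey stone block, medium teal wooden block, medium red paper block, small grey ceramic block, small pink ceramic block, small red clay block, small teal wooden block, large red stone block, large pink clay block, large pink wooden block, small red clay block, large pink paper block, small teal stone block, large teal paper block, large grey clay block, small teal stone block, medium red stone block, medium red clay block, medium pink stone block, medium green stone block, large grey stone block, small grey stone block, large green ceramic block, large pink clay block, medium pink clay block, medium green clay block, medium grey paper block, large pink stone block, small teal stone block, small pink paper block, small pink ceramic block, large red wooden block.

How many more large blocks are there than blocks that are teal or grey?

1

large blocks: 13.
blocks that are teal or grey: 12.
13 − 12 = 1.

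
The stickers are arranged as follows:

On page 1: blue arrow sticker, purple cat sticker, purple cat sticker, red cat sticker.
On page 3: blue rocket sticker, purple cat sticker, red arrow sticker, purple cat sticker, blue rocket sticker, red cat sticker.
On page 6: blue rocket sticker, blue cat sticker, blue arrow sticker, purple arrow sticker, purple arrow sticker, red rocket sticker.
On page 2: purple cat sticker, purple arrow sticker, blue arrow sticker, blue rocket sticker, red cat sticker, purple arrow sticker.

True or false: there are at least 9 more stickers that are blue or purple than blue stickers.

True

There are 17 stickers that are blue or purple.
There are 8 blue stickers.
The claim requires 17 − 8 = 9 ≥ 9, which holds.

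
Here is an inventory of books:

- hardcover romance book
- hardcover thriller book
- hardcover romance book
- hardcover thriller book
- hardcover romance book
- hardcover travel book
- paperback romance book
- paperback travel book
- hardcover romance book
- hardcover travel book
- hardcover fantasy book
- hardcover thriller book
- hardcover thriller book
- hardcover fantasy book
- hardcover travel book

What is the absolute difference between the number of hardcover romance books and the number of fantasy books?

hardcover romance books: 4. fantasy books: 2.
|4 − 2| = 4 − 2 = 2.

2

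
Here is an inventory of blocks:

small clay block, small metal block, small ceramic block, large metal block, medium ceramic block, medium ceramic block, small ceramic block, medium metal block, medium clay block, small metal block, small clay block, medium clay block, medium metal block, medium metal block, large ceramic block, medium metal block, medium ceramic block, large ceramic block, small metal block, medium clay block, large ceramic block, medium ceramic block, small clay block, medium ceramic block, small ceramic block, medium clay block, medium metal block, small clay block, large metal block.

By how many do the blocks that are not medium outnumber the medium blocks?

1

blocks that are not medium: 15.
medium blocks: 14.
15 − 14 = 1.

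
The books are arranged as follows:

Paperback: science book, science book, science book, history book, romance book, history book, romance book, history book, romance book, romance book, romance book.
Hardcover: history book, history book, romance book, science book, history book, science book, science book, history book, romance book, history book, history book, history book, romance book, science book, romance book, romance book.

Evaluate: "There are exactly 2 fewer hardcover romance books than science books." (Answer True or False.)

There are 5 hardcover romance books.
There are 7 science books.
The claim requires 7 − 5 (= 2) to equal 2, which holds.

True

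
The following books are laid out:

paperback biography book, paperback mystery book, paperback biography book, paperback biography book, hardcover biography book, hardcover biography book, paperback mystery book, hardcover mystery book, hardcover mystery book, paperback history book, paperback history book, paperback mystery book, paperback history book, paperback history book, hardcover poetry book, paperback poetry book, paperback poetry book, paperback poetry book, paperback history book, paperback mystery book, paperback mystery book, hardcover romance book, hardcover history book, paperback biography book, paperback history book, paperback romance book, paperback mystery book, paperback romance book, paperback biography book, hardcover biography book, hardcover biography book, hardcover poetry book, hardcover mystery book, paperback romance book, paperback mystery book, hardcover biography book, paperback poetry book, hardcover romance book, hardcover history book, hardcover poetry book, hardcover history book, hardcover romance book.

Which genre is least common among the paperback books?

romance

Counts by genre (restricted to paperback books): mystery 7, history 6, biography 5, poetry 4, romance 3.
The minimum is 3, held uniquely by romance.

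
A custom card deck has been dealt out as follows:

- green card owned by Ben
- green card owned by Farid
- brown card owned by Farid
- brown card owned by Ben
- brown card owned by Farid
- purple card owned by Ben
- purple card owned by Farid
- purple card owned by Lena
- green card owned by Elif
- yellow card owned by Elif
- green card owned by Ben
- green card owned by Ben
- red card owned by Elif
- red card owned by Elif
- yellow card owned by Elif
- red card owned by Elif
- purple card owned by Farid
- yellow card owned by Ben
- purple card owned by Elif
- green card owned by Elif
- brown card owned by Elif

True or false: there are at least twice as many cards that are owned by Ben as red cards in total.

True

Count of cards owned by Ben: 6.
There are 3 red cards.
The claim requires 6 ≥ 2 × 3 = 6, which holds.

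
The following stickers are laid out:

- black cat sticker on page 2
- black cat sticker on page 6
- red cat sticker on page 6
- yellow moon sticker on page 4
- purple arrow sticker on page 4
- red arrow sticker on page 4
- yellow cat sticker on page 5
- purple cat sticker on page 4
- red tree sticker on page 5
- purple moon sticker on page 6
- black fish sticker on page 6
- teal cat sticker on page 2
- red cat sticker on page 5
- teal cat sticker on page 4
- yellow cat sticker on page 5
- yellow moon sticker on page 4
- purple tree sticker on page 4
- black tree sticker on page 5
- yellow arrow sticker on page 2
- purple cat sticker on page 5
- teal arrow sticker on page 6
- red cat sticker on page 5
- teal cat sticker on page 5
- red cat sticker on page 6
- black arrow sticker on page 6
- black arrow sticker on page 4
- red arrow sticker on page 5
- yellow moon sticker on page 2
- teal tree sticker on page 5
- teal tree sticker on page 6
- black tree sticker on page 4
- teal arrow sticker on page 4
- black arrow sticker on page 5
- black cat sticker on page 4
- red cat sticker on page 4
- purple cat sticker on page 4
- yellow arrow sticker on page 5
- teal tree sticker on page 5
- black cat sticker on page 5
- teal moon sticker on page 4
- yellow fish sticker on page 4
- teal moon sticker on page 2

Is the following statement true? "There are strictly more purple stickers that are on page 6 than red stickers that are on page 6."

There is 1 purple sticker on page 6.
There are 2 red stickers on page 6.
The claim requires 1 > 2, which does not hold.

False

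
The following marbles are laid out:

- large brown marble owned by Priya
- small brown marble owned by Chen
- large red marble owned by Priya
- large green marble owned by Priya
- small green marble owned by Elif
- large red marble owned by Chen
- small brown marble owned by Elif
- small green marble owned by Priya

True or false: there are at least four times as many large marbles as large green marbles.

|large marbles| = 4.
|large green marbles| = 1.
The claim requires 4 ≥ 4 × 1 = 4, which holds.

True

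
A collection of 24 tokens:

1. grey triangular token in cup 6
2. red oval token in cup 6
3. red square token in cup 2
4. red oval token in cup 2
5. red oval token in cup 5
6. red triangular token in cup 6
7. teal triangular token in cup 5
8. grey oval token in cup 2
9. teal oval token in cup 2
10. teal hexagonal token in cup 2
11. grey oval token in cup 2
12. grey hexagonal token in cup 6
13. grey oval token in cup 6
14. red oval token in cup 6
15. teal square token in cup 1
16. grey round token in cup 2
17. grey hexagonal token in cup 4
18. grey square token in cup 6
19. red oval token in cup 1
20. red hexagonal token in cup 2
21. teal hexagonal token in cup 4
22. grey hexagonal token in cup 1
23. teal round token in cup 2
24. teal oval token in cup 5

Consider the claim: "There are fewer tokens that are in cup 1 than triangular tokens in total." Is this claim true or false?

False

|tokens in cup 1| = 3.
|triangular tokens| = 3.
The claim requires 3 < 3, which does not hold.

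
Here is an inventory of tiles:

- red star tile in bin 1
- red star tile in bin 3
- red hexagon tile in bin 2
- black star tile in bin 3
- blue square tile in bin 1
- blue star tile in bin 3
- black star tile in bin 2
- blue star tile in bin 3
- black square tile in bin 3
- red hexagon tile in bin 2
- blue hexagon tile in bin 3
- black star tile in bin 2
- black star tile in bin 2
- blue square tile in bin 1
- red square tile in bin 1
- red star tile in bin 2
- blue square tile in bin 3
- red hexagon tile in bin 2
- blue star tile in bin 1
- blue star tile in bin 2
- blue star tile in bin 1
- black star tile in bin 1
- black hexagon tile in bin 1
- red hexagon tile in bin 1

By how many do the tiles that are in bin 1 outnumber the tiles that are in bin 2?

1

tiles in bin 1: 9.
tiles in bin 2: 8.
9 − 8 = 1.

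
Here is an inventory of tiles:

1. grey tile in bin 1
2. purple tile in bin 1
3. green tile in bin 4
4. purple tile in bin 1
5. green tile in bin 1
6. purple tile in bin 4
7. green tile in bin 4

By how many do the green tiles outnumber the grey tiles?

green tiles: 3.
grey tiles: 1.
3 − 1 = 2.

2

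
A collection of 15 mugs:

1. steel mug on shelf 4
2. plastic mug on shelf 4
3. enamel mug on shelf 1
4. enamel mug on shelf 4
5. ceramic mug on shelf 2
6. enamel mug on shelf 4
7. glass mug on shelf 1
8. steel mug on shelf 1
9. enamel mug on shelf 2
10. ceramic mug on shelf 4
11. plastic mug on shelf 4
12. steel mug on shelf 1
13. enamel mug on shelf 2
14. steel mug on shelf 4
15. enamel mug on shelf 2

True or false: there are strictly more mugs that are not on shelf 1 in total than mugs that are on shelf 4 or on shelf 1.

There are 11 mugs that are not on shelf 1.
There are 11 mugs on shelf 4 or on shelf 1.
The claim requires 11 > 11, which does not hold.

False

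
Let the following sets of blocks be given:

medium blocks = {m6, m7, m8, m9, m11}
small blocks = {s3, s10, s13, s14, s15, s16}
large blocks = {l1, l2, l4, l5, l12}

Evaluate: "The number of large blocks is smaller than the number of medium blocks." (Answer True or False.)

large blocks: 5.
medium blocks: 5.
The claim requires 5 < 5, which does not hold.

False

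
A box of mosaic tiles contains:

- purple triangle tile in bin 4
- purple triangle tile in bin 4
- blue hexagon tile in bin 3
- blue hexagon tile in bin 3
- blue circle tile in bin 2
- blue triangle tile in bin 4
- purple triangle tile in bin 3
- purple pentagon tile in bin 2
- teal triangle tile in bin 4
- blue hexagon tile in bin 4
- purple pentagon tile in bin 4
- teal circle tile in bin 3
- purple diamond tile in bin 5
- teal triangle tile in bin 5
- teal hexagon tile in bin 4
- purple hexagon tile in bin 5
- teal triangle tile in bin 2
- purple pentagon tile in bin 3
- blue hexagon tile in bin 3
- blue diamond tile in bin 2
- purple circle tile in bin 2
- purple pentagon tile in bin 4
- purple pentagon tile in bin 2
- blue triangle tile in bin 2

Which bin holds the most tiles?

bin 4

Counts by bin: bin 4→8, bin 2→7, bin 3→6, bin 5→3.
The maximum is 8, held uniquely by bin 4.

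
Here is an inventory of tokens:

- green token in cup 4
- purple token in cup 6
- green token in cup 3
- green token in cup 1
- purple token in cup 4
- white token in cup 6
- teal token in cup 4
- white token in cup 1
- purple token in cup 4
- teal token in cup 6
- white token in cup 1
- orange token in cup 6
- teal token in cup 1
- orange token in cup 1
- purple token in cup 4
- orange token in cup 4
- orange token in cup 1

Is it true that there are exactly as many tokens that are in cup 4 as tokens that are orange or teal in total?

False

There are 6 tokens in cup 4.
There are 7 tokens that are orange or teal.
The claim requires 6 = 7, which does not hold.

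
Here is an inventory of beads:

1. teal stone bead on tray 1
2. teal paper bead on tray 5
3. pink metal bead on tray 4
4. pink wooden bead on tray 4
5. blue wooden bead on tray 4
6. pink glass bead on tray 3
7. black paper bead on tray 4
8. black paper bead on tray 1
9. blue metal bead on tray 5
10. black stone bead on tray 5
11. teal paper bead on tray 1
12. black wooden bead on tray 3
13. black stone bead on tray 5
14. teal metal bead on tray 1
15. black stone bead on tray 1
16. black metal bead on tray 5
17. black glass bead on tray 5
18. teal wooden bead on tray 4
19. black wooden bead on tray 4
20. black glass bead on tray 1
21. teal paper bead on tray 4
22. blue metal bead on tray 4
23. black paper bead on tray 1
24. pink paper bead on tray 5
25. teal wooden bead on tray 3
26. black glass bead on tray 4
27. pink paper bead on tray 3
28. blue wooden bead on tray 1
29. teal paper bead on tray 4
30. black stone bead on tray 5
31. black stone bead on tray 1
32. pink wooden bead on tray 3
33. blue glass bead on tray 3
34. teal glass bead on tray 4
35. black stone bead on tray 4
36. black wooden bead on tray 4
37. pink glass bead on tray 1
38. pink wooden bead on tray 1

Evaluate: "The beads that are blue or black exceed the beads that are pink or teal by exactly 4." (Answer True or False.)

True

There are 21 beads that are blue or black.
There are 17 beads that are pink or teal.
The claim requires 21 − 17 (= 4) to equal 4, which holds.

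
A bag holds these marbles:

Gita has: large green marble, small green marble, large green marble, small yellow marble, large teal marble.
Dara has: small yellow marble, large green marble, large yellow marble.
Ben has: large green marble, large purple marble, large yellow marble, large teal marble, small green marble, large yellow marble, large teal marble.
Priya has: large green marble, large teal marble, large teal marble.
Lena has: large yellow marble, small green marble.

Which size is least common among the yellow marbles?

Counts by size (restricted to yellow marbles): large 4, small 2.
The minimum is 2, held uniquely by small.

small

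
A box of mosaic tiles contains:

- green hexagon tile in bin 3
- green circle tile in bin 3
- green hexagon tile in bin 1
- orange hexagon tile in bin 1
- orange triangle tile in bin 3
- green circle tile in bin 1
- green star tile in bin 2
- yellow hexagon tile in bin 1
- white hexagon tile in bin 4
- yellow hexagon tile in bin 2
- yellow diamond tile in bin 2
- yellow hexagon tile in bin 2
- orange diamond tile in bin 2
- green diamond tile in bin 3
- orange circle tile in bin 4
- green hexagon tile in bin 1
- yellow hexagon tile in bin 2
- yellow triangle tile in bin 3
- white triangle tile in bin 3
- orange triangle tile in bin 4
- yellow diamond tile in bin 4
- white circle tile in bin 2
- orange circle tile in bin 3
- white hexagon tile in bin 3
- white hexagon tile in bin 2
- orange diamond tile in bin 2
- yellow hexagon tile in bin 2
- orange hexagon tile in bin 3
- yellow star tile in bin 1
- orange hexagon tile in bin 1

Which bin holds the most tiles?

Counts by bin: bin 2→10, bin 3→9, bin 1→7, bin 4→4.
The maximum is 10, held uniquely by bin 2.

bin 2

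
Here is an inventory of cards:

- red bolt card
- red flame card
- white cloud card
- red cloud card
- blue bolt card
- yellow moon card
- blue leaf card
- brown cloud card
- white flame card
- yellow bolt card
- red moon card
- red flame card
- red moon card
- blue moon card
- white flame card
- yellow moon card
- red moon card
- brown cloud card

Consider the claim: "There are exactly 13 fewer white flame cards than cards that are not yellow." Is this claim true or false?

|white flame cards| = 2.
|cards that are not yellow| = 15.
The claim requires 15 − 2 (= 13) to equal 13, which holds.

True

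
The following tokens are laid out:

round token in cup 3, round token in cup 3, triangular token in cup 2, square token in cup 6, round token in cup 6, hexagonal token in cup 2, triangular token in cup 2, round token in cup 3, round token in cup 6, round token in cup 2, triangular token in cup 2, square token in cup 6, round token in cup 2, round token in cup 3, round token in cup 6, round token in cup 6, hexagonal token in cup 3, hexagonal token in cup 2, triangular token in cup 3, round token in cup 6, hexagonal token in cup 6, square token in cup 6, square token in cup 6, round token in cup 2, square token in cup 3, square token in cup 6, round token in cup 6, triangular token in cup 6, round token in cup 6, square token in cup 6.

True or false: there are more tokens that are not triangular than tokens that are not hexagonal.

False

There are 25 tokens that are not triangular.
There are 26 tokens that are not hexagonal.
The claim requires 25 > 26, which does not hold.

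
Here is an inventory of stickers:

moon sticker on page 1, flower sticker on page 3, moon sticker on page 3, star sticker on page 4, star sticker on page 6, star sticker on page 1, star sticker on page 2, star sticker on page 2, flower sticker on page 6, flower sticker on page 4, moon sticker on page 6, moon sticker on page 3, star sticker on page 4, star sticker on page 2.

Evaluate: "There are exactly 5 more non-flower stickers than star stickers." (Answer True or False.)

False

|non-flower stickers| = 11.
|star stickers| = 7.
The claim requires 11 − 7 (= 4) to equal 5, which does not hold.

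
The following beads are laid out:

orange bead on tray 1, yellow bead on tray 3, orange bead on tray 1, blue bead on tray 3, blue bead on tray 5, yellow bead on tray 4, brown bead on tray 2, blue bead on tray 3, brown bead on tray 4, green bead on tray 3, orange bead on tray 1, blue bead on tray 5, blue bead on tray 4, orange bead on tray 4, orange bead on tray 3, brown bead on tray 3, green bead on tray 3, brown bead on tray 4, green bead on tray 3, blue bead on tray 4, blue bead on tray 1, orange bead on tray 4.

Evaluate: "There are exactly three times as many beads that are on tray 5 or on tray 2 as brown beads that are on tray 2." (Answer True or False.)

True

There are 3 beads on tray 5 or on tray 2.
There is 1 brown bead on tray 2.
The claim requires 3 = 3 × 1 = 3, which holds.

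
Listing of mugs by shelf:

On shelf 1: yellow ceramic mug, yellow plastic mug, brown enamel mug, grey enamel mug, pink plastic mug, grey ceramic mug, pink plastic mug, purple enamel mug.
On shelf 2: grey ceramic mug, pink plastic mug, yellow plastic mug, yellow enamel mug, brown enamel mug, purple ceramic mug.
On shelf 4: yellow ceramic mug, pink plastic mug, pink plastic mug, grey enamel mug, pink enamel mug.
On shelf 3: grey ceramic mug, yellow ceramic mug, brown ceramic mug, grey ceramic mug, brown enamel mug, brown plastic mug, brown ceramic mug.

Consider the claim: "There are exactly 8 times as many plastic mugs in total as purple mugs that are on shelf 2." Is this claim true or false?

|plastic mugs| = 8.
|purple mugs on shelf 2| = 1.
The claim requires 8 = 8 × 1 = 8, which holds.

True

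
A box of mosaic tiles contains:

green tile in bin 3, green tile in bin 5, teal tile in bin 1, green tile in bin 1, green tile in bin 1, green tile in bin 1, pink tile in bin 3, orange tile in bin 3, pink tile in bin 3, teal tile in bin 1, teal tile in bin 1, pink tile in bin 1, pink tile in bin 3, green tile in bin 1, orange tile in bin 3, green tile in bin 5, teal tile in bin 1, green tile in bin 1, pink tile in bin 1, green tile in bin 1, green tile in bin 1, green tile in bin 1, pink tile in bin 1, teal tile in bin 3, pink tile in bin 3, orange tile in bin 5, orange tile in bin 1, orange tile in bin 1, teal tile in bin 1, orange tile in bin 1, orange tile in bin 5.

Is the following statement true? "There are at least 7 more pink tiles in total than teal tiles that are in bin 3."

False

There are 7 pink tiles.
There is 1 teal tile in bin 3.
The claim requires 7 − 1 = 6 ≥ 7, which does not hold.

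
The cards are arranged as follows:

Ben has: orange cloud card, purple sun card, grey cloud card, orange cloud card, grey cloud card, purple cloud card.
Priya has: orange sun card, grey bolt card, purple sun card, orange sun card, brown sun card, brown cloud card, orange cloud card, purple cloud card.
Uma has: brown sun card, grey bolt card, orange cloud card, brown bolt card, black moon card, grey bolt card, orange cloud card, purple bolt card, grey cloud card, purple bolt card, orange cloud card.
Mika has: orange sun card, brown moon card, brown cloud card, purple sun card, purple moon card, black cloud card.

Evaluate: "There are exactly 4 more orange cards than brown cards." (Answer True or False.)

False

|orange cards| = 9.
|brown cards| = 6.
The claim requires 9 − 6 (= 3) to equal 4, which does not hold.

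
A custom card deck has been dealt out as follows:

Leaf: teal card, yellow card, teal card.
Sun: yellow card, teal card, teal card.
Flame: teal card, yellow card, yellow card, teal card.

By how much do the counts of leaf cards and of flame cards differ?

1

leaf cards: 3. flame cards: 4.
|3 − 4| = 4 − 3 = 1.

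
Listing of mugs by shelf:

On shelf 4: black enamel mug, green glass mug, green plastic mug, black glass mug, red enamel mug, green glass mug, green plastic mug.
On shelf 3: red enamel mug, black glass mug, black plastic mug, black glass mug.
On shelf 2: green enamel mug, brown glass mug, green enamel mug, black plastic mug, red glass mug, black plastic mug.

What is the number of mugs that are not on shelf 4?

10

Total mugs: 17; with the excluded value: 7; remaining 17 − 7 = 10.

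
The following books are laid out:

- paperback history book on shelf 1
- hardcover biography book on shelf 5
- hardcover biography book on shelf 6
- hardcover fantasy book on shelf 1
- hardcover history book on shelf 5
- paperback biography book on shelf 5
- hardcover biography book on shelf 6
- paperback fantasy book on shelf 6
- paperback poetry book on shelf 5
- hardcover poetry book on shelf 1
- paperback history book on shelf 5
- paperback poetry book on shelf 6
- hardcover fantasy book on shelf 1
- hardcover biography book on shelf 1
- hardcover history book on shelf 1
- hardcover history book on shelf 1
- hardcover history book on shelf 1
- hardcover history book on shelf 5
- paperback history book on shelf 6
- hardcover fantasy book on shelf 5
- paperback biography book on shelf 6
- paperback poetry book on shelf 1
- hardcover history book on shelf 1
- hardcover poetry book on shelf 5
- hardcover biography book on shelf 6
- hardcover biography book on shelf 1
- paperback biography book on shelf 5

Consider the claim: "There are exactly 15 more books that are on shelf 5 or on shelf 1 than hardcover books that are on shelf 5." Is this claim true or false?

True

There are 20 books on shelf 5 or on shelf 1.
There are 5 hardcover books on shelf 5.
The claim requires 20 − 5 (= 15) to equal 15, which holds.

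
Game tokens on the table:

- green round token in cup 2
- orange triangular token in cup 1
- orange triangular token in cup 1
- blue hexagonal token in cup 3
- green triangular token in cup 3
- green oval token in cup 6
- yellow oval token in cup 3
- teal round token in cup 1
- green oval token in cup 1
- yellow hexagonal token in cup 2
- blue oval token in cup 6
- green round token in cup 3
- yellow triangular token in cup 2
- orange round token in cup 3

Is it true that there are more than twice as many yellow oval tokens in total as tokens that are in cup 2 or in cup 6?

False

yellow oval tokens: 1.
tokens in cup 2 or in cup 6: 5.
The claim requires 1 > 2 × 5 = 10, which does not hold.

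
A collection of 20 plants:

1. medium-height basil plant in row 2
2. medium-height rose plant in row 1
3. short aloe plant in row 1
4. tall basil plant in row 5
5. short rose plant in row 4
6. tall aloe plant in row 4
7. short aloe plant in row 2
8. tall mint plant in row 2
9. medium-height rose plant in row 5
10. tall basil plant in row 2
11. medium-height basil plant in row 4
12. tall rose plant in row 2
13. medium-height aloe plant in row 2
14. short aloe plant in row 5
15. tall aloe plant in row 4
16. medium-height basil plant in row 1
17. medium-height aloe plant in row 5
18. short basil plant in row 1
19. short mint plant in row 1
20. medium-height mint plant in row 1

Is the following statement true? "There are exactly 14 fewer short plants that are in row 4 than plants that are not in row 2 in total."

False

There is 1 short plant in row 4.
There are 14 plants that are not in row 2.
The claim requires 14 − 1 (= 13) to equal 14, which does not hold.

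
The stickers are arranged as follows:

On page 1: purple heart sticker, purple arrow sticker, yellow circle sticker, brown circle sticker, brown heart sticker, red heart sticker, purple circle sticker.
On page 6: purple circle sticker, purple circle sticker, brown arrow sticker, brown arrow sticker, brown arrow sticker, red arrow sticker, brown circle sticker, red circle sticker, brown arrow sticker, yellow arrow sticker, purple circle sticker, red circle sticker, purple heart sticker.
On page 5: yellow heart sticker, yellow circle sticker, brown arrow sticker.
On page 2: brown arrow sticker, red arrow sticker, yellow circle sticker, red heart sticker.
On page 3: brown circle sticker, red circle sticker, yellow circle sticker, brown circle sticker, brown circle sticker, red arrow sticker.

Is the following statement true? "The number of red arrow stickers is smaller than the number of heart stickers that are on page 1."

red arrow stickers: 3.
heart stickers on page 1: 3.
The claim requires 3 < 3, which does not hold.

False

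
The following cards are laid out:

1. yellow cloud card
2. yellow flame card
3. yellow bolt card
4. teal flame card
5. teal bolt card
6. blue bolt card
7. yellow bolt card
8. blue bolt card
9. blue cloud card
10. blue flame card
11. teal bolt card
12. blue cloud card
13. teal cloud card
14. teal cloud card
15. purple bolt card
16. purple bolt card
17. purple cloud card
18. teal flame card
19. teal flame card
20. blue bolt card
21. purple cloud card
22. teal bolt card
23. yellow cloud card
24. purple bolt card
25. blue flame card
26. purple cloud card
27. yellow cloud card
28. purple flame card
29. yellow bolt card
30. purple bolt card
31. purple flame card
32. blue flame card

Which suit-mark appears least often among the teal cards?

cloud

Counts by suit-mark (restricted to teal cards): bolt 3, flame 3, cloud 2.
The minimum is 2, held uniquely by cloud.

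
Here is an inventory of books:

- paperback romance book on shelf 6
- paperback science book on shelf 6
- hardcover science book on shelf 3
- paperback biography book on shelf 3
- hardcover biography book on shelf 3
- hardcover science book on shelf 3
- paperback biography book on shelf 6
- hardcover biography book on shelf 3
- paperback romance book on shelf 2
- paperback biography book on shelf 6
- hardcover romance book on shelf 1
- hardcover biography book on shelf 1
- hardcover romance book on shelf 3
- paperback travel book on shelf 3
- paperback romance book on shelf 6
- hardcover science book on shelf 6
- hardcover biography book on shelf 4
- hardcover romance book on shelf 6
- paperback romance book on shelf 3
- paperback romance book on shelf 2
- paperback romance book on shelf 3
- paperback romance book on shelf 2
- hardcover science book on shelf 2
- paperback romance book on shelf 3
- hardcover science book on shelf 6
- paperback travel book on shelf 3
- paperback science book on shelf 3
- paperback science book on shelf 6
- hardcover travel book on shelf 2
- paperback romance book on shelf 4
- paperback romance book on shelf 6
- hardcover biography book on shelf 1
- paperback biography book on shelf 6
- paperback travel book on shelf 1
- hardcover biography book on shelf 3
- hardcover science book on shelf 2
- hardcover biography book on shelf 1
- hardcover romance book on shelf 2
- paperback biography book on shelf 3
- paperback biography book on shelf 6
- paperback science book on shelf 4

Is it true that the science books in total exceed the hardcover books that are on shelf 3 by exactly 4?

True

science books: 10.
hardcover books on shelf 3: 6.
The claim requires 10 − 6 (= 4) to equal 4, which holds.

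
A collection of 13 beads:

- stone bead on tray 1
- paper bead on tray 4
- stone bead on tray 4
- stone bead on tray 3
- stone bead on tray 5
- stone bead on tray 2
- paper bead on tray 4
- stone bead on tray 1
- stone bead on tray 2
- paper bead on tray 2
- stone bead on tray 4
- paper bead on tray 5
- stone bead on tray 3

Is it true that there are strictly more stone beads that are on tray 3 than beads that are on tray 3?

False

There are 2 stone beads on tray 3.
There are 2 beads on tray 3.
The claim requires 2 > 2, which does not hold.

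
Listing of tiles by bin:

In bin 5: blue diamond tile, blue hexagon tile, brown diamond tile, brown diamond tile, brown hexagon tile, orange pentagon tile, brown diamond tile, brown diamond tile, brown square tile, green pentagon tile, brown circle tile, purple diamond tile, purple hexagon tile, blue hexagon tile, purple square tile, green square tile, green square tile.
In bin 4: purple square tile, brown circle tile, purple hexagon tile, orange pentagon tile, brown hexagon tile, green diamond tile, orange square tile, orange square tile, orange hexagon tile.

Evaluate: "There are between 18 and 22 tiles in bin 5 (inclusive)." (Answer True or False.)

|tiles in bin 5| = 17.
The claim requires 18 ≤ 17 ≤ 22, which does not hold.

False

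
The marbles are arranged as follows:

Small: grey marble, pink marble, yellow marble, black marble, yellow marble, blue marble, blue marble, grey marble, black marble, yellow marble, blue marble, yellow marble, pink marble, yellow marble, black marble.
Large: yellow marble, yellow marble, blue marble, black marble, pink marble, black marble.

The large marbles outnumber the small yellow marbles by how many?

large marbles: 6.
small yellow marbles: 5.
6 − 5 = 1.

1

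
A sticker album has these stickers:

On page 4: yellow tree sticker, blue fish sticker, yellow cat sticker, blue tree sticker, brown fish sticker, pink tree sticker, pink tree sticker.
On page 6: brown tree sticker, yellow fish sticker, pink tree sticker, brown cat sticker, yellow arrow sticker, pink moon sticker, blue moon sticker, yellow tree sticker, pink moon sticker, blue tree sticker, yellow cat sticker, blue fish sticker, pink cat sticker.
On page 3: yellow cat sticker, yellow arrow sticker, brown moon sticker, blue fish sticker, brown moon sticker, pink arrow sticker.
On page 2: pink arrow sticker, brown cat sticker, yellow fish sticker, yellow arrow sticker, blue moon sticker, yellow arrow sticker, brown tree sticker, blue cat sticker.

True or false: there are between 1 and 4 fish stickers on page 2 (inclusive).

True

There is 1 fish sticker on page 2.
The claim requires 1 ≤ 1 ≤ 4, which holds.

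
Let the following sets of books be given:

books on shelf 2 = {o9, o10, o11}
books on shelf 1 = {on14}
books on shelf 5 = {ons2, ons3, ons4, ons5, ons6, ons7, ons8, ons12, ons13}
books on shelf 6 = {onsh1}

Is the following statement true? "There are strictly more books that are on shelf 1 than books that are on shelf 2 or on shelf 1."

False

books on shelf 1: 1.
books on shelf 2 or on shelf 1: 4.
The claim requires 1 > 4, which does not hold.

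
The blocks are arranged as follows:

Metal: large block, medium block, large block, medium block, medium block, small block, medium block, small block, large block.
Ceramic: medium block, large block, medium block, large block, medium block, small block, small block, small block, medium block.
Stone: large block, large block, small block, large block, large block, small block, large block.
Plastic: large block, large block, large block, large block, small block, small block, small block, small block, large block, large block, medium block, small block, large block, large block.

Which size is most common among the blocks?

large

Counts by size: large 18, small 12, medium 9.
The maximum is 18, held uniquely by large.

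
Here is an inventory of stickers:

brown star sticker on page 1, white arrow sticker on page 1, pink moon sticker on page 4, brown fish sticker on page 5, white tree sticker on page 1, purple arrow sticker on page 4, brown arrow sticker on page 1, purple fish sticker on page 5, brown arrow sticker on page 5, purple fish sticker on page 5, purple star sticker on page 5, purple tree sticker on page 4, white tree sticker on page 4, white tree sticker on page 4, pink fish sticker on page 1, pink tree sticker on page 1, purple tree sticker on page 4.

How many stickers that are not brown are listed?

Total stickers: 17; with the excluded value: 4; remaining 17 − 4 = 13.

13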